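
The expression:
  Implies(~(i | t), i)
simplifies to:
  i | t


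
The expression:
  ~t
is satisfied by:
  {t: False}


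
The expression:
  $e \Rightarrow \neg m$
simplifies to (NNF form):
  $\neg e \vee \neg m$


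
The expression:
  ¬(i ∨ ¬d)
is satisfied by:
  {d: True, i: False}


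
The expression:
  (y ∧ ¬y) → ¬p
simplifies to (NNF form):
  True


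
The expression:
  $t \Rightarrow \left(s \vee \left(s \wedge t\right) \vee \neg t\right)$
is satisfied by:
  {s: True, t: False}
  {t: False, s: False}
  {t: True, s: True}


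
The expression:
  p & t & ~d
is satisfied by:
  {t: True, p: True, d: False}


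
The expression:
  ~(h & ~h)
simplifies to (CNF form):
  True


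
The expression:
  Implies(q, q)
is always true.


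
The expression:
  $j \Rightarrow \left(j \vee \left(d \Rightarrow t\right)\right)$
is always true.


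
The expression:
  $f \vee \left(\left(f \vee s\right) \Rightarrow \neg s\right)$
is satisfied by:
  {f: True, s: False}
  {s: False, f: False}
  {s: True, f: True}


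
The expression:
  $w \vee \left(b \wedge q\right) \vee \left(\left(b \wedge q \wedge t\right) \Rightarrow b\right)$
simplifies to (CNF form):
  $\text{True}$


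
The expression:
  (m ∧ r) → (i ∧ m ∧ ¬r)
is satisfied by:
  {m: False, r: False}
  {r: True, m: False}
  {m: True, r: False}


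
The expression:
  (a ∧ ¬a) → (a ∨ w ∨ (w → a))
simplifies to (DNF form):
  True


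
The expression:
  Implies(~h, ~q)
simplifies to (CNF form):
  h | ~q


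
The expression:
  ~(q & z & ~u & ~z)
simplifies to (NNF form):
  True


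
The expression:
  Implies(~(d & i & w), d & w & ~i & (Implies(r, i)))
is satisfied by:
  {i: True, w: True, d: True, r: False}
  {w: True, d: True, i: False, r: False}
  {i: True, r: True, w: True, d: True}


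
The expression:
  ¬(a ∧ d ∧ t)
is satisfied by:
  {t: False, d: False, a: False}
  {a: True, t: False, d: False}
  {d: True, t: False, a: False}
  {a: True, d: True, t: False}
  {t: True, a: False, d: False}
  {a: True, t: True, d: False}
  {d: True, t: True, a: False}


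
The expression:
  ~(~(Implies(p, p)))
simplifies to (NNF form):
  True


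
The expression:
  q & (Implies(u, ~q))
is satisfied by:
  {q: True, u: False}


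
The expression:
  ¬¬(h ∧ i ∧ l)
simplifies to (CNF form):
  h ∧ i ∧ l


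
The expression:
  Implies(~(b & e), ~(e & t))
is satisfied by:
  {b: True, e: False, t: False}
  {e: False, t: False, b: False}
  {b: True, t: True, e: False}
  {t: True, e: False, b: False}
  {b: True, e: True, t: False}
  {e: True, b: False, t: False}
  {b: True, t: True, e: True}


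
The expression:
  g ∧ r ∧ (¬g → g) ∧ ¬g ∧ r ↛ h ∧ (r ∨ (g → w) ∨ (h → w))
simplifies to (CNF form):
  False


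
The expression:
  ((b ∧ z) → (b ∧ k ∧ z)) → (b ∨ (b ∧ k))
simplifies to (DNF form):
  b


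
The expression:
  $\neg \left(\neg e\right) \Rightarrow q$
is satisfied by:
  {q: True, e: False}
  {e: False, q: False}
  {e: True, q: True}


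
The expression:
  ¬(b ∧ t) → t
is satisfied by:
  {t: True}


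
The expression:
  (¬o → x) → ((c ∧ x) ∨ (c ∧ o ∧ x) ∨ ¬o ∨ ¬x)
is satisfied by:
  {c: True, o: False, x: False}
  {o: False, x: False, c: False}
  {x: True, c: True, o: False}
  {x: True, o: False, c: False}
  {c: True, o: True, x: False}
  {o: True, c: False, x: False}
  {x: True, o: True, c: True}


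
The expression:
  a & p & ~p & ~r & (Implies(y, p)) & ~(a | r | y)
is never true.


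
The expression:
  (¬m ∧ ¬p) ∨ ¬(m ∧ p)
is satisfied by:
  {p: False, m: False}
  {m: True, p: False}
  {p: True, m: False}


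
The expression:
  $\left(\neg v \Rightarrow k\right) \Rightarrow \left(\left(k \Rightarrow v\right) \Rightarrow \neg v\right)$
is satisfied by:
  {v: False}


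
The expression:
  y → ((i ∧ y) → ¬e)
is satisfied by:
  {e: False, y: False, i: False}
  {i: True, e: False, y: False}
  {y: True, e: False, i: False}
  {i: True, y: True, e: False}
  {e: True, i: False, y: False}
  {i: True, e: True, y: False}
  {y: True, e: True, i: False}


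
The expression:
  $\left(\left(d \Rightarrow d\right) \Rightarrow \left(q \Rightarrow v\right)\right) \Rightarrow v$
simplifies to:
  $q \vee v$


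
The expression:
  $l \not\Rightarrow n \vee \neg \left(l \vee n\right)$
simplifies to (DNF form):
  $\neg n$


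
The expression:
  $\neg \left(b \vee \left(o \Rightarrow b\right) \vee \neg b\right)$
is never true.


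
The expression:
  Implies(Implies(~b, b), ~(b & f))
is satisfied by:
  {b: False, f: False}
  {f: True, b: False}
  {b: True, f: False}


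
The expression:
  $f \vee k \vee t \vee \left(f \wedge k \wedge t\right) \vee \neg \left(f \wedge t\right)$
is always true.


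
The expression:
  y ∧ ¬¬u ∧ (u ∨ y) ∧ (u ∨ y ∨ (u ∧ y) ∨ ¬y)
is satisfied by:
  {u: True, y: True}


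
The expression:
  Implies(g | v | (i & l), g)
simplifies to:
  g | (~i & ~v) | (~l & ~v)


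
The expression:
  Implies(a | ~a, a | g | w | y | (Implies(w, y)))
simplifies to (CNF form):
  True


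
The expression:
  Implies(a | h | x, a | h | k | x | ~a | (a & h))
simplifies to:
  True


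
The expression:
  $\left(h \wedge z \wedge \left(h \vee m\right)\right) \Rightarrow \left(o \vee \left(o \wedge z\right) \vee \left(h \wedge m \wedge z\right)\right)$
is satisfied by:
  {o: True, m: True, h: False, z: False}
  {o: True, h: False, m: False, z: False}
  {m: True, o: False, h: False, z: False}
  {o: False, h: False, m: False, z: False}
  {z: True, o: True, m: True, h: False}
  {z: True, o: True, h: False, m: False}
  {z: True, m: True, o: False, h: False}
  {z: True, o: False, h: False, m: False}
  {o: True, h: True, m: True, z: False}
  {o: True, h: True, z: False, m: False}
  {h: True, m: True, z: False, o: False}
  {h: True, z: False, m: False, o: False}
  {o: True, h: True, z: True, m: True}
  {o: True, h: True, z: True, m: False}
  {h: True, z: True, m: True, o: False}


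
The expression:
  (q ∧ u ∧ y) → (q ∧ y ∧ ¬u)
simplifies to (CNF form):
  ¬q ∨ ¬u ∨ ¬y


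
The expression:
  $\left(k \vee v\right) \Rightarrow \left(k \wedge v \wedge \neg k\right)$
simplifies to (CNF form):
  $\neg k \wedge \neg v$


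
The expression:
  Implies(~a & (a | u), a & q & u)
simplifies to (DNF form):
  a | ~u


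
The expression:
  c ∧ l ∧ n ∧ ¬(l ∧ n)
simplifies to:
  False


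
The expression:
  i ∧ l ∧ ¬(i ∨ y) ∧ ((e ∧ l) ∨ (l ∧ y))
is never true.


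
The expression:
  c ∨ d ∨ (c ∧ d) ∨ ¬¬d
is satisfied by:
  {d: True, c: True}
  {d: True, c: False}
  {c: True, d: False}


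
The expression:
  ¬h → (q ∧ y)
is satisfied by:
  {q: True, h: True, y: True}
  {q: True, h: True, y: False}
  {h: True, y: True, q: False}
  {h: True, y: False, q: False}
  {q: True, y: True, h: False}


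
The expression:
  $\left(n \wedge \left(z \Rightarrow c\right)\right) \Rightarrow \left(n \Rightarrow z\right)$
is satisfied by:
  {z: True, n: False}
  {n: False, z: False}
  {n: True, z: True}


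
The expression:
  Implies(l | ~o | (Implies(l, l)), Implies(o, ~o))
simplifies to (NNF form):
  ~o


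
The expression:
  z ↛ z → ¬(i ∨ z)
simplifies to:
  True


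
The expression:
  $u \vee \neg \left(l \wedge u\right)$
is always true.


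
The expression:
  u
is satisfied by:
  {u: True}


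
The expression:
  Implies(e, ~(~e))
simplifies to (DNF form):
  True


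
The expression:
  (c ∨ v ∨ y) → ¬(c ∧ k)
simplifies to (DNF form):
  ¬c ∨ ¬k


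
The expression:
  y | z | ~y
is always true.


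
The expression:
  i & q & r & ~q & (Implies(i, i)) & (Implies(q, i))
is never true.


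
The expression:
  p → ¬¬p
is always true.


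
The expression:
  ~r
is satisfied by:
  {r: False}


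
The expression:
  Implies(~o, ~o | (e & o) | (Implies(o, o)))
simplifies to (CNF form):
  True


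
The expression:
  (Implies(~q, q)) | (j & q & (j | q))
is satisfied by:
  {q: True}


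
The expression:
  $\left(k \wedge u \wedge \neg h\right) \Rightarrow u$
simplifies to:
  $\text{True}$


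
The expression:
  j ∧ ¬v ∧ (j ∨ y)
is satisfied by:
  {j: True, v: False}


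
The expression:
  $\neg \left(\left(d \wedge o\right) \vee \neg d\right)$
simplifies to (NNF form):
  $d \wedge \neg o$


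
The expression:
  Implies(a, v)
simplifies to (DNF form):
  v | ~a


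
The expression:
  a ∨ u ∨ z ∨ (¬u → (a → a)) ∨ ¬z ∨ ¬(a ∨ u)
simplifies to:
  True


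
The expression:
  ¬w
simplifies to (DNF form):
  ¬w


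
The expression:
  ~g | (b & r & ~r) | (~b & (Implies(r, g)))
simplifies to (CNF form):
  ~b | ~g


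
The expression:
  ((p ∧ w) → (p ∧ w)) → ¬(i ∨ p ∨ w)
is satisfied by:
  {i: False, p: False, w: False}


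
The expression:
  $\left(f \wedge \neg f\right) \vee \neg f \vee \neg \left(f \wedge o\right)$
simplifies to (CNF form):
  $\neg f \vee \neg o$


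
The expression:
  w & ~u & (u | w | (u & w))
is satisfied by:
  {w: True, u: False}


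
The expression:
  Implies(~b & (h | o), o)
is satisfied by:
  {b: True, o: True, h: False}
  {b: True, h: False, o: False}
  {o: True, h: False, b: False}
  {o: False, h: False, b: False}
  {b: True, o: True, h: True}
  {b: True, h: True, o: False}
  {o: True, h: True, b: False}


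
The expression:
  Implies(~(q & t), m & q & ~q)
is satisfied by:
  {t: True, q: True}


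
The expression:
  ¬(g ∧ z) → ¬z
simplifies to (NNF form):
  g ∨ ¬z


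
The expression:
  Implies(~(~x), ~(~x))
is always true.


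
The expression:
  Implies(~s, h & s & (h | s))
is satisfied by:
  {s: True}


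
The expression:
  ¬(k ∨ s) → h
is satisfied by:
  {s: True, k: True, h: True}
  {s: True, k: True, h: False}
  {s: True, h: True, k: False}
  {s: True, h: False, k: False}
  {k: True, h: True, s: False}
  {k: True, h: False, s: False}
  {h: True, k: False, s: False}


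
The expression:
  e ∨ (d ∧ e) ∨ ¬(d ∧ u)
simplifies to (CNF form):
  e ∨ ¬d ∨ ¬u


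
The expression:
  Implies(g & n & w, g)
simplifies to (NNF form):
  True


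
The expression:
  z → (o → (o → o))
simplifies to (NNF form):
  True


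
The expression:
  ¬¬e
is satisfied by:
  {e: True}


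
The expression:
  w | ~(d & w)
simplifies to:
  True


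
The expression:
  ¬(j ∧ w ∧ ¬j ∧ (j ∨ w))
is always true.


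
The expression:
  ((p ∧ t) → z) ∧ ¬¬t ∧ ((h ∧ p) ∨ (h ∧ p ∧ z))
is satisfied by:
  {t: True, z: True, p: True, h: True}


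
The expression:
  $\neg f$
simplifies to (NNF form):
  $\neg f$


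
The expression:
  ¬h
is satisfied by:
  {h: False}


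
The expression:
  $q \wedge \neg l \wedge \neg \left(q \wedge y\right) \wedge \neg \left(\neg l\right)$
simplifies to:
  $\text{False}$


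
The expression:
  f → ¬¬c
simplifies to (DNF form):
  c ∨ ¬f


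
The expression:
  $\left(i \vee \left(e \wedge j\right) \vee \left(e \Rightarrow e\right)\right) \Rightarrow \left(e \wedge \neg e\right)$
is never true.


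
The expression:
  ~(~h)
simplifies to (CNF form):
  h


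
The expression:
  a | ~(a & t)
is always true.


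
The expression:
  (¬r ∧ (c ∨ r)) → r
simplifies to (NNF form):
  r ∨ ¬c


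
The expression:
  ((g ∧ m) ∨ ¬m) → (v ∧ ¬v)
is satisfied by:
  {m: True, g: False}


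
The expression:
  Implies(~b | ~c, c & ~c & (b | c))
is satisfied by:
  {c: True, b: True}


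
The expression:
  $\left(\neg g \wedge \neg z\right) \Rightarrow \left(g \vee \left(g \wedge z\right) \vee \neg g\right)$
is always true.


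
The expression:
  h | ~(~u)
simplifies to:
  h | u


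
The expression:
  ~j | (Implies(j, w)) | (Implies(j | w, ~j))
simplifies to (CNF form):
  w | ~j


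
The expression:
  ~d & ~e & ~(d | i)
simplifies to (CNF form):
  ~d & ~e & ~i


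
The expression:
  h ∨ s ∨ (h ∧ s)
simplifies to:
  h ∨ s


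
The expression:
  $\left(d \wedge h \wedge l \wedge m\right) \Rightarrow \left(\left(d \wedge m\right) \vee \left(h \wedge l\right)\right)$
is always true.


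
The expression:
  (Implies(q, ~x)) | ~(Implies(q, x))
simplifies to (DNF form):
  ~q | ~x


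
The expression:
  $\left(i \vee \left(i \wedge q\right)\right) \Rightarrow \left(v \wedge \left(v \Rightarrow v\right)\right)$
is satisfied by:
  {v: True, i: False}
  {i: False, v: False}
  {i: True, v: True}


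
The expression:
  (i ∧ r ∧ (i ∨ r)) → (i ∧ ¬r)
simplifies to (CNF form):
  ¬i ∨ ¬r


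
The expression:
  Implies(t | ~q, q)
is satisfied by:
  {q: True}


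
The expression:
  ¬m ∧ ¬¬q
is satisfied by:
  {q: True, m: False}


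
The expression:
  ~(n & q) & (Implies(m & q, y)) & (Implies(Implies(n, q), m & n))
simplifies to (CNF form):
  n & ~q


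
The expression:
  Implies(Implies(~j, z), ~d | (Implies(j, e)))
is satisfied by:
  {e: True, d: False, j: False}
  {e: False, d: False, j: False}
  {j: True, e: True, d: False}
  {j: True, e: False, d: False}
  {d: True, e: True, j: False}
  {d: True, e: False, j: False}
  {d: True, j: True, e: True}


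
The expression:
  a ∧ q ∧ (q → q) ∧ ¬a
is never true.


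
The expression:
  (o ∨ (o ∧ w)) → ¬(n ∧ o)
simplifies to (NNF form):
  ¬n ∨ ¬o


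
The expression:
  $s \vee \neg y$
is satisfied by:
  {s: True, y: False}
  {y: False, s: False}
  {y: True, s: True}


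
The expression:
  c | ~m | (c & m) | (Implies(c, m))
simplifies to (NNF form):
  True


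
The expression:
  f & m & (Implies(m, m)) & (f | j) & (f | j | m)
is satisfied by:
  {m: True, f: True}


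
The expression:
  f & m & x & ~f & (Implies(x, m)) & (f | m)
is never true.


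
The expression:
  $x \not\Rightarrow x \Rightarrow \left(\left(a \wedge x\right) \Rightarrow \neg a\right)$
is always true.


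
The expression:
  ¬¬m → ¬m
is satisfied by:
  {m: False}


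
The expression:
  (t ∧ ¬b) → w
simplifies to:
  b ∨ w ∨ ¬t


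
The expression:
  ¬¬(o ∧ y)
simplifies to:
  o ∧ y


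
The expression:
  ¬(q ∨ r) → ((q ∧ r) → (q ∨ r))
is always true.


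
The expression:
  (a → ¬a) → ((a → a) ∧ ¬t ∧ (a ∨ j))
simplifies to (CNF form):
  (a ∨ j) ∧ (a ∨ ¬t)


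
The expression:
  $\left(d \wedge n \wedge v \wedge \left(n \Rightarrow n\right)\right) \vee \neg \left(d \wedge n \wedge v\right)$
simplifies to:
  $\text{True}$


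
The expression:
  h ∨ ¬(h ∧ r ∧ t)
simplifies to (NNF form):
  True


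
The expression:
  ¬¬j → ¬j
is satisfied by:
  {j: False}


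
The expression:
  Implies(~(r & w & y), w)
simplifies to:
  w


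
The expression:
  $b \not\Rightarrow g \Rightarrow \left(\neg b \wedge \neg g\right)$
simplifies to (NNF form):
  $g \vee \neg b$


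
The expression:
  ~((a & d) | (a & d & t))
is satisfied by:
  {d: False, a: False}
  {a: True, d: False}
  {d: True, a: False}


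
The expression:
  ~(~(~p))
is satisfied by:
  {p: False}


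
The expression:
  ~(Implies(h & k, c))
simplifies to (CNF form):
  h & k & ~c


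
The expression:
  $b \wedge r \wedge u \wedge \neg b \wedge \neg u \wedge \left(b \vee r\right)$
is never true.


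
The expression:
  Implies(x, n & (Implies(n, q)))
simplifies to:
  ~x | (n & q)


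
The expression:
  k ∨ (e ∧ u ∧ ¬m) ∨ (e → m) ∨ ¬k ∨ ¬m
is always true.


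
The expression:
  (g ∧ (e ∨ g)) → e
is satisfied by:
  {e: True, g: False}
  {g: False, e: False}
  {g: True, e: True}


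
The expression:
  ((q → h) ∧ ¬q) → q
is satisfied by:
  {q: True}


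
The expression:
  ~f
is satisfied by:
  {f: False}


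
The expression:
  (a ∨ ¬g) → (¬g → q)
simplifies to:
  g ∨ q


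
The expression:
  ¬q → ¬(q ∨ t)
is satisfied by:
  {q: True, t: False}
  {t: False, q: False}
  {t: True, q: True}


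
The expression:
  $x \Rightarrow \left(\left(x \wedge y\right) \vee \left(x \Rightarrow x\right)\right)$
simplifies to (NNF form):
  $\text{True}$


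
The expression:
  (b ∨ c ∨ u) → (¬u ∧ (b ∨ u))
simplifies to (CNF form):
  ¬u ∧ (b ∨ ¬c)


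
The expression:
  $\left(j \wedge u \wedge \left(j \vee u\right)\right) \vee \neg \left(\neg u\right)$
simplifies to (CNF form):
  $u$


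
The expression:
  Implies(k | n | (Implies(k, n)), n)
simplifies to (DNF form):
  n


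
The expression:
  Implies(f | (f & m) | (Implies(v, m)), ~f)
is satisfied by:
  {f: False}


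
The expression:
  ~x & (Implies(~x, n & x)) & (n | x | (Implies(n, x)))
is never true.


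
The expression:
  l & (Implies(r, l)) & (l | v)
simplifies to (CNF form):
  l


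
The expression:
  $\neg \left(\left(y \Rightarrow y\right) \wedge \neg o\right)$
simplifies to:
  $o$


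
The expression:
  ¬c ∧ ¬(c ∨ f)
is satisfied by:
  {f: False, c: False}


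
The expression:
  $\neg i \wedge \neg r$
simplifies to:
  $\neg i \wedge \neg r$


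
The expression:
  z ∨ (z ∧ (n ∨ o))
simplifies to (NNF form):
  z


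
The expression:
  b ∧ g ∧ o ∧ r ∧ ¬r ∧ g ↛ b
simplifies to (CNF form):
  False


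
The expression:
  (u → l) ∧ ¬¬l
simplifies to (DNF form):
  l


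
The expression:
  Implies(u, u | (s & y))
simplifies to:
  True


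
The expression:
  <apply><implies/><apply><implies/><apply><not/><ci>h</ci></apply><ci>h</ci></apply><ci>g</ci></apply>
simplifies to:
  <apply><or/><ci>g</ci><apply><not/><ci>h</ci></apply></apply>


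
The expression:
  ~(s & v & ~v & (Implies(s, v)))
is always true.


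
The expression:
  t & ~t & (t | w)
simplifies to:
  False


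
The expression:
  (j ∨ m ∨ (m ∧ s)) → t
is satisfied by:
  {t: True, m: False, j: False}
  {j: True, t: True, m: False}
  {t: True, m: True, j: False}
  {j: True, t: True, m: True}
  {j: False, m: False, t: False}


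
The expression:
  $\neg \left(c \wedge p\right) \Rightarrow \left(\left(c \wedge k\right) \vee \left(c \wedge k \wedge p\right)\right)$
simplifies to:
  $c \wedge \left(k \vee p\right)$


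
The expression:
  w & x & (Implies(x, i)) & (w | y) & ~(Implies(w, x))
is never true.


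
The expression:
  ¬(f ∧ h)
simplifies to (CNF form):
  ¬f ∨ ¬h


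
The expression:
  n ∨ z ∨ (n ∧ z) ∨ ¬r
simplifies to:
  n ∨ z ∨ ¬r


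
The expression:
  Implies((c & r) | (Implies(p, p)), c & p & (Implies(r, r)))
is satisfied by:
  {c: True, p: True}


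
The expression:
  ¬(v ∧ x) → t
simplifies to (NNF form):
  t ∨ (v ∧ x)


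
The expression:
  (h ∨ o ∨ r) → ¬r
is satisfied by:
  {r: False}


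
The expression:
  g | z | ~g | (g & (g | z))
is always true.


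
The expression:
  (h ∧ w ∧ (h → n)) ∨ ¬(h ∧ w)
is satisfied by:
  {n: True, w: False, h: False}
  {w: False, h: False, n: False}
  {h: True, n: True, w: False}
  {h: True, w: False, n: False}
  {n: True, w: True, h: False}
  {w: True, n: False, h: False}
  {h: True, w: True, n: True}


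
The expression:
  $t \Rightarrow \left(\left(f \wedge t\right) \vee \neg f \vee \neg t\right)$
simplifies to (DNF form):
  $\text{True}$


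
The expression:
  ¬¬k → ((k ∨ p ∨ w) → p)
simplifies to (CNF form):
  p ∨ ¬k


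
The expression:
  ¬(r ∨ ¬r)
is never true.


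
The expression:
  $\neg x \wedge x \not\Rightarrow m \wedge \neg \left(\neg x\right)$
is never true.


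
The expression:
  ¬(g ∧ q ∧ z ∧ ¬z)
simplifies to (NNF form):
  True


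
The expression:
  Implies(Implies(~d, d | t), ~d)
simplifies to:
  ~d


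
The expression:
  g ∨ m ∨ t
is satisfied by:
  {t: True, m: True, g: True}
  {t: True, m: True, g: False}
  {t: True, g: True, m: False}
  {t: True, g: False, m: False}
  {m: True, g: True, t: False}
  {m: True, g: False, t: False}
  {g: True, m: False, t: False}


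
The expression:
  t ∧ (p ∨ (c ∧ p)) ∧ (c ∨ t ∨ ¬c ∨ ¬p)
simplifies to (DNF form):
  p ∧ t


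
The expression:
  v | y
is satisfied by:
  {y: True, v: True}
  {y: True, v: False}
  {v: True, y: False}


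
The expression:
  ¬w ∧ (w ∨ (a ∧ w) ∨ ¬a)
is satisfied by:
  {w: False, a: False}


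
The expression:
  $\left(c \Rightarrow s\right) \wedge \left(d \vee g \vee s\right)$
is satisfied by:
  {g: True, s: True, d: True, c: False}
  {g: True, s: True, d: False, c: False}
  {s: True, d: True, g: False, c: False}
  {s: True, g: False, d: False, c: False}
  {c: True, g: True, s: True, d: True}
  {c: True, g: True, s: True, d: False}
  {c: True, s: True, d: True, g: False}
  {c: True, s: True, g: False, d: False}
  {g: True, d: True, s: False, c: False}
  {g: True, d: False, s: False, c: False}
  {d: True, g: False, s: False, c: False}


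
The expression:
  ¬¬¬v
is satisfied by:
  {v: False}


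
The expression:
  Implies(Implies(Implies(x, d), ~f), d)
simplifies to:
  d | (f & ~x)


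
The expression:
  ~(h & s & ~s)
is always true.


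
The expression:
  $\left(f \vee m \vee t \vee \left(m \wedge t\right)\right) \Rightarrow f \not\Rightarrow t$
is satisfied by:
  {f: True, t: False, m: False}
  {f: False, t: False, m: False}
  {m: True, f: True, t: False}


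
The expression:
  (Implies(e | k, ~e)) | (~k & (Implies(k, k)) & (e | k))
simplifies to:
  ~e | ~k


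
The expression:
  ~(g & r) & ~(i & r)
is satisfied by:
  {i: False, r: False, g: False}
  {g: True, i: False, r: False}
  {i: True, g: False, r: False}
  {g: True, i: True, r: False}
  {r: True, g: False, i: False}


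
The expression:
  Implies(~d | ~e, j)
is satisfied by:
  {e: True, j: True, d: True}
  {e: True, j: True, d: False}
  {j: True, d: True, e: False}
  {j: True, d: False, e: False}
  {e: True, d: True, j: False}


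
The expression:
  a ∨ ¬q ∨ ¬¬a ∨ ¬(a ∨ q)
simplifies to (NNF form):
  a ∨ ¬q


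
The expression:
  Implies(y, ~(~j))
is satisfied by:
  {j: True, y: False}
  {y: False, j: False}
  {y: True, j: True}


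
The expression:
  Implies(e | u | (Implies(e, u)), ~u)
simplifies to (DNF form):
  ~u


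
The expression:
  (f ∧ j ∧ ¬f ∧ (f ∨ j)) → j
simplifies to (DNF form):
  True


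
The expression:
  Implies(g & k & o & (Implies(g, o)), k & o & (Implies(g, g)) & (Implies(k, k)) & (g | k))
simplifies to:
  True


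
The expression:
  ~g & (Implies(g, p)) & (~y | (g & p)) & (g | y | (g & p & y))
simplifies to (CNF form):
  False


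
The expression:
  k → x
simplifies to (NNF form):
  x ∨ ¬k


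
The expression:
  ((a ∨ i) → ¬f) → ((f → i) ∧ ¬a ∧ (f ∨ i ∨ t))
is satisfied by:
  {i: True, f: True, t: True, a: False}
  {i: True, f: True, t: False, a: False}
  {i: True, t: True, f: False, a: False}
  {i: True, t: False, f: False, a: False}
  {f: False, t: True, i: False, a: False}
  {i: True, a: True, f: True, t: True}
  {i: True, a: True, f: True, t: False}
  {a: True, f: True, t: True, i: False}
  {a: True, f: True, t: False, i: False}


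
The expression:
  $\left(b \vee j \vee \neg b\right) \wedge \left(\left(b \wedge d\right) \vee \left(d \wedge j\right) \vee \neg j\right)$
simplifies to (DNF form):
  $d \vee \neg j$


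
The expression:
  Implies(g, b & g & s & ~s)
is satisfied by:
  {g: False}


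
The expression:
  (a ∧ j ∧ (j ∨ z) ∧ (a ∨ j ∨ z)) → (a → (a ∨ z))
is always true.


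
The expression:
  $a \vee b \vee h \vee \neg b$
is always true.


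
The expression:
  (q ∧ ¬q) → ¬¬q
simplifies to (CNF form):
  True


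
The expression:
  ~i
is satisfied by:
  {i: False}


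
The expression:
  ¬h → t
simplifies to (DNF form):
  h ∨ t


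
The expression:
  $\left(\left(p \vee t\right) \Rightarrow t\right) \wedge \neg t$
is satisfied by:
  {p: False, t: False}


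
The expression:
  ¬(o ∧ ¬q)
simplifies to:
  q ∨ ¬o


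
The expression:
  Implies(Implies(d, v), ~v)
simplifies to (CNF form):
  ~v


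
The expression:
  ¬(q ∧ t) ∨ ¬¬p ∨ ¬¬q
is always true.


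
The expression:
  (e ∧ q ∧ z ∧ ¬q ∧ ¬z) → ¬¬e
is always true.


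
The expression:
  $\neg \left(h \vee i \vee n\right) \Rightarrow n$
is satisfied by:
  {i: True, n: True, h: True}
  {i: True, n: True, h: False}
  {i: True, h: True, n: False}
  {i: True, h: False, n: False}
  {n: True, h: True, i: False}
  {n: True, h: False, i: False}
  {h: True, n: False, i: False}


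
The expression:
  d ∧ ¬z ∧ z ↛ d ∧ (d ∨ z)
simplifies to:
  False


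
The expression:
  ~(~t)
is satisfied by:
  {t: True}


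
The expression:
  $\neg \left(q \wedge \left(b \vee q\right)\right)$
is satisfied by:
  {q: False}


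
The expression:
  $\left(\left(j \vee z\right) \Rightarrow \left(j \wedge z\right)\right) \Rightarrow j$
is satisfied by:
  {z: True, j: True}
  {z: True, j: False}
  {j: True, z: False}


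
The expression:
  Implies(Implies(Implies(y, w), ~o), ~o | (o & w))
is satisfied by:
  {w: True, o: False, y: False}
  {w: False, o: False, y: False}
  {y: True, w: True, o: False}
  {y: True, w: False, o: False}
  {o: True, w: True, y: False}
  {o: True, w: False, y: False}
  {o: True, y: True, w: True}


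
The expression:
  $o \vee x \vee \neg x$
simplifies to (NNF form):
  $\text{True}$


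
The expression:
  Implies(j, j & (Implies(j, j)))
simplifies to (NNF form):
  True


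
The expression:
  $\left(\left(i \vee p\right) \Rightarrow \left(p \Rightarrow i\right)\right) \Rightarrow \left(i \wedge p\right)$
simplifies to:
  $p$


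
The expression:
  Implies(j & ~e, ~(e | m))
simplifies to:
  e | ~j | ~m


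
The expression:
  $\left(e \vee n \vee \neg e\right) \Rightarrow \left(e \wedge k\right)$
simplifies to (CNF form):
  $e \wedge k$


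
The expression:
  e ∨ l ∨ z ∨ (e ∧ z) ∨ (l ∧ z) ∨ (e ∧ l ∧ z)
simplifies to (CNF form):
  e ∨ l ∨ z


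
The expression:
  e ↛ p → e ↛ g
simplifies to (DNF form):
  p ∨ ¬e ∨ ¬g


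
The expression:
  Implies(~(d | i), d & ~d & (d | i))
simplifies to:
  d | i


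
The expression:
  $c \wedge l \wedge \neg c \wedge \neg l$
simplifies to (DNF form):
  $\text{False}$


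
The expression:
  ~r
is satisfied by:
  {r: False}


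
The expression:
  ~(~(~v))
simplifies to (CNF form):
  ~v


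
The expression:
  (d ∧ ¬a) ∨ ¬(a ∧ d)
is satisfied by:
  {d: False, a: False}
  {a: True, d: False}
  {d: True, a: False}


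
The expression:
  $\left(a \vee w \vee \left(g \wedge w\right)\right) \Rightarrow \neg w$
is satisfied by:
  {w: False}


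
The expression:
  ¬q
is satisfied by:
  {q: False}


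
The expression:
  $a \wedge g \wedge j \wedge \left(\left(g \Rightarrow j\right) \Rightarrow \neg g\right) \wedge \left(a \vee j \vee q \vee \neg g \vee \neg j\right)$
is never true.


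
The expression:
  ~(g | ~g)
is never true.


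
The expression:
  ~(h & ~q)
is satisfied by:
  {q: True, h: False}
  {h: False, q: False}
  {h: True, q: True}


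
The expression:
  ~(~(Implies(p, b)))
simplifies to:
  b | ~p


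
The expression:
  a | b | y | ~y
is always true.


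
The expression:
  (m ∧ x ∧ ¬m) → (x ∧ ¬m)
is always true.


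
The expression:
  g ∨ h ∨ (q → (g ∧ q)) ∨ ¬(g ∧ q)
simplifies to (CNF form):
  True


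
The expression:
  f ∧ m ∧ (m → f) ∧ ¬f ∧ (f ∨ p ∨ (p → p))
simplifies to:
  False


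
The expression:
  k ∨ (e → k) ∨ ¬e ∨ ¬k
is always true.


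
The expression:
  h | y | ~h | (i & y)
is always true.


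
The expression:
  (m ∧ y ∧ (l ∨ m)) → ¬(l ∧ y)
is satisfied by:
  {l: False, m: False, y: False}
  {y: True, l: False, m: False}
  {m: True, l: False, y: False}
  {y: True, m: True, l: False}
  {l: True, y: False, m: False}
  {y: True, l: True, m: False}
  {m: True, l: True, y: False}


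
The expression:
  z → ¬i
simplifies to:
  ¬i ∨ ¬z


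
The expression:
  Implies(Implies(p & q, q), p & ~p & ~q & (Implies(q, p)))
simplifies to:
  False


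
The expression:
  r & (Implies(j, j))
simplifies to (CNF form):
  r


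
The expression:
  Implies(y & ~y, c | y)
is always true.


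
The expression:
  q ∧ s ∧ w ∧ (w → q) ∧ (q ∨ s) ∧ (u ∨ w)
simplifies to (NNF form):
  q ∧ s ∧ w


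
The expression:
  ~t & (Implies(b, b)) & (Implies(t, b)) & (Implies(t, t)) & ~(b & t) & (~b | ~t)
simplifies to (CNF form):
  ~t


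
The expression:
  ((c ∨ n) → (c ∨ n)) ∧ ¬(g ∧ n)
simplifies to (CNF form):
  ¬g ∨ ¬n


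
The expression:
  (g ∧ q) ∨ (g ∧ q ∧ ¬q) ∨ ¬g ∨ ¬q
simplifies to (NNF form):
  True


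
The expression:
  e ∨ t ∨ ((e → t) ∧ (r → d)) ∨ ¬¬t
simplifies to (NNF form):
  d ∨ e ∨ t ∨ ¬r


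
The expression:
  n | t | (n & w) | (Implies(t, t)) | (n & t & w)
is always true.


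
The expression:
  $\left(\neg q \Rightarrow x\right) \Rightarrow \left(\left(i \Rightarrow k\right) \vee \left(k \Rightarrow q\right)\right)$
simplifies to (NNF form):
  $\text{True}$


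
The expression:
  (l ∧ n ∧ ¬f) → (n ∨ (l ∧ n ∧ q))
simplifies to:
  True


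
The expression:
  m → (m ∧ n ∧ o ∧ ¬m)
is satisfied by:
  {m: False}


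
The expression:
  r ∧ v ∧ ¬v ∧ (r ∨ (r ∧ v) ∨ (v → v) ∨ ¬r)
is never true.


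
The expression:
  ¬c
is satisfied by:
  {c: False}


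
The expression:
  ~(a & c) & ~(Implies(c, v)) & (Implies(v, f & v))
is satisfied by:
  {c: True, v: False, a: False}


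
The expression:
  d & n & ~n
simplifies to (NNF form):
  False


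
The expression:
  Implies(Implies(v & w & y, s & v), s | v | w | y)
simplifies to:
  s | v | w | y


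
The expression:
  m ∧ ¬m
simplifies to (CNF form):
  False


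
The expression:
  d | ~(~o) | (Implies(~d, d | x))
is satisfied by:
  {x: True, d: True, o: True}
  {x: True, d: True, o: False}
  {x: True, o: True, d: False}
  {x: True, o: False, d: False}
  {d: True, o: True, x: False}
  {d: True, o: False, x: False}
  {o: True, d: False, x: False}


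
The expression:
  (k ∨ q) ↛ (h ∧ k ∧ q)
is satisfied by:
  {q: True, h: False, k: False}
  {k: True, q: True, h: False}
  {h: True, q: True, k: False}
  {k: True, q: False, h: False}
  {k: True, h: True, q: False}


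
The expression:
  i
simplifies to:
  i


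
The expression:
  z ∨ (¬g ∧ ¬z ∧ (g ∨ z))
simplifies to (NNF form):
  z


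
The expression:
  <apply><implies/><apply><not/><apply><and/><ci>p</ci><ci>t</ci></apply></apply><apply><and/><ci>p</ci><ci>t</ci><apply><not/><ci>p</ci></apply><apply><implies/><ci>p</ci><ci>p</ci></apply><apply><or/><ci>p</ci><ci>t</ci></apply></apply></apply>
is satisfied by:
  {t: True, p: True}


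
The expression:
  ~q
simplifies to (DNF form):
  ~q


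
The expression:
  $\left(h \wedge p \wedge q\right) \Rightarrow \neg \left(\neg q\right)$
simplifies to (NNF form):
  $\text{True}$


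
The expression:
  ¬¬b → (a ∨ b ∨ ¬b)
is always true.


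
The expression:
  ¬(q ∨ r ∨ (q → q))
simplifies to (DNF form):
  False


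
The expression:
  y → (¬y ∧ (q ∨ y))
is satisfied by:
  {y: False}


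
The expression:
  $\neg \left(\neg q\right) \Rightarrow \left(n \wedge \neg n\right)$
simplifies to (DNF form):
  $\neg q$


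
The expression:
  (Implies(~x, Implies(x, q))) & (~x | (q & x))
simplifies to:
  q | ~x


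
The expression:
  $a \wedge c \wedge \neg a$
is never true.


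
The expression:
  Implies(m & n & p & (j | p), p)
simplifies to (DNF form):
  True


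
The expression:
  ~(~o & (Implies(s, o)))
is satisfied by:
  {o: True, s: True}
  {o: True, s: False}
  {s: True, o: False}


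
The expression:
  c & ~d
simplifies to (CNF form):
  c & ~d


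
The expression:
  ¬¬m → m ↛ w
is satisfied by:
  {w: False, m: False}
  {m: True, w: False}
  {w: True, m: False}


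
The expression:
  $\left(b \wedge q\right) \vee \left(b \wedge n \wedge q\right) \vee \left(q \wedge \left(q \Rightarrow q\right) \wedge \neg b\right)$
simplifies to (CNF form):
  $q$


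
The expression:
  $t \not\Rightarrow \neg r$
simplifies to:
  $r \wedge t$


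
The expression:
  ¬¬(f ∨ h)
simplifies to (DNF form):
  f ∨ h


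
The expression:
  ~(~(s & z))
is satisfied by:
  {z: True, s: True}


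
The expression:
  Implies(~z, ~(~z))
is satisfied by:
  {z: True}


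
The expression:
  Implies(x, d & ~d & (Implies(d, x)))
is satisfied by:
  {x: False}


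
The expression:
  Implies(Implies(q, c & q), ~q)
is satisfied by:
  {c: False, q: False}
  {q: True, c: False}
  {c: True, q: False}


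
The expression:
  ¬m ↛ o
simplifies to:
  o ∨ ¬m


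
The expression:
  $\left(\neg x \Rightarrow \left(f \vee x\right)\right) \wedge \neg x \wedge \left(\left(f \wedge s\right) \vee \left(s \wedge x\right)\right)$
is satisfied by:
  {s: True, f: True, x: False}


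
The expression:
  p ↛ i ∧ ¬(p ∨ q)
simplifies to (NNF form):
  False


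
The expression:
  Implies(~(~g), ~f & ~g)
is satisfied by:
  {g: False}


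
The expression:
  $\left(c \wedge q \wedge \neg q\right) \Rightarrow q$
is always true.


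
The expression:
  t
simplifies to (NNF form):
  t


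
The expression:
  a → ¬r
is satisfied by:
  {a: False, r: False}
  {r: True, a: False}
  {a: True, r: False}


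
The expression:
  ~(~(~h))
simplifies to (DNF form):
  ~h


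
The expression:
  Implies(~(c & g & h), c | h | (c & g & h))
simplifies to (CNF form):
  c | h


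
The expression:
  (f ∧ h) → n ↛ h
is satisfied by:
  {h: False, f: False}
  {f: True, h: False}
  {h: True, f: False}


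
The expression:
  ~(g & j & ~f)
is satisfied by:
  {f: True, g: False, j: False}
  {g: False, j: False, f: False}
  {j: True, f: True, g: False}
  {j: True, g: False, f: False}
  {f: True, g: True, j: False}
  {g: True, f: False, j: False}
  {j: True, g: True, f: True}


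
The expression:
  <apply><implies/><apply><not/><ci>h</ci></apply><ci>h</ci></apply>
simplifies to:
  <ci>h</ci>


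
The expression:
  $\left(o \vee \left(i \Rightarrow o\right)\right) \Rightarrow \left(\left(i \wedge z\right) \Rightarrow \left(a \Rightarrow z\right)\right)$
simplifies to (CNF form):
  $\text{True}$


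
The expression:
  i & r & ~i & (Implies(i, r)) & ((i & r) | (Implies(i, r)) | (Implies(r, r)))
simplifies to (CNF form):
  False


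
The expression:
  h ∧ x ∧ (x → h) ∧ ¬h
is never true.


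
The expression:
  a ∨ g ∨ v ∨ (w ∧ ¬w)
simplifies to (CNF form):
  a ∨ g ∨ v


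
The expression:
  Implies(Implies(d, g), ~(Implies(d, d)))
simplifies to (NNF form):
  d & ~g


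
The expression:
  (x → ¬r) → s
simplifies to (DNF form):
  s ∨ (r ∧ x)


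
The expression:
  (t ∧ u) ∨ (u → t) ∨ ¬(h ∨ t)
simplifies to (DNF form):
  t ∨ ¬h ∨ ¬u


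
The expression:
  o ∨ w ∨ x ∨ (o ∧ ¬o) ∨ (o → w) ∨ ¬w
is always true.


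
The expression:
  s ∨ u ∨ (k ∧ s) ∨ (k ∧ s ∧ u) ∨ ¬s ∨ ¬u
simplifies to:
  True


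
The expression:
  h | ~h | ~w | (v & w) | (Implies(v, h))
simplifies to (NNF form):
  True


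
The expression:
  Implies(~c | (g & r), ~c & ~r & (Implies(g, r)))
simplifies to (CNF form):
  (c | ~g) & (c | ~r) & (~g | ~r) & (c | ~g | ~r)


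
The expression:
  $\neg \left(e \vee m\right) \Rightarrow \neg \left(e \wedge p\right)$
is always true.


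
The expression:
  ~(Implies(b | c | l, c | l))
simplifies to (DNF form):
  b & ~c & ~l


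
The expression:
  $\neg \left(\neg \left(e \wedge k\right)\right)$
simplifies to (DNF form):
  $e \wedge k$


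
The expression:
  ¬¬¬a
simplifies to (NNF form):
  ¬a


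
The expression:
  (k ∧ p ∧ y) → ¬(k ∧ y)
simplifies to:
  ¬k ∨ ¬p ∨ ¬y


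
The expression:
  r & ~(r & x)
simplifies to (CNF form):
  r & ~x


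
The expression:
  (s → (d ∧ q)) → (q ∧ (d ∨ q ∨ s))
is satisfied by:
  {q: True, s: True}
  {q: True, s: False}
  {s: True, q: False}


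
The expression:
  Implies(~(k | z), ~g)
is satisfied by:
  {k: True, z: True, g: False}
  {k: True, g: False, z: False}
  {z: True, g: False, k: False}
  {z: False, g: False, k: False}
  {k: True, z: True, g: True}
  {k: True, g: True, z: False}
  {z: True, g: True, k: False}


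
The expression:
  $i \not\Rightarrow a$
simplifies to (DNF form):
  $i \wedge \neg a$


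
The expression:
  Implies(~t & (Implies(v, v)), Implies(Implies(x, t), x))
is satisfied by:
  {x: True, t: True}
  {x: True, t: False}
  {t: True, x: False}


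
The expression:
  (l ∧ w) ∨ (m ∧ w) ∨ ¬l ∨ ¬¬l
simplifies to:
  True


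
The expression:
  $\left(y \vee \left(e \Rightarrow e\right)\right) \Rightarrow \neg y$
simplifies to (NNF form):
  $\neg y$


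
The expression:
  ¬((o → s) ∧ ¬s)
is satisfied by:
  {o: True, s: True}
  {o: True, s: False}
  {s: True, o: False}


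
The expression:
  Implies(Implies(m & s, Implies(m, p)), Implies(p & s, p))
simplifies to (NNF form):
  True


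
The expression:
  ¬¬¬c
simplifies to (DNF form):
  ¬c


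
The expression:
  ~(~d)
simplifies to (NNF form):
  d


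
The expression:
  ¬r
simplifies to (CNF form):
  ¬r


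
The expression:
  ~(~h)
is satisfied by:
  {h: True}


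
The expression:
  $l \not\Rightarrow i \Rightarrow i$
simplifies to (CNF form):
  $i \vee \neg l$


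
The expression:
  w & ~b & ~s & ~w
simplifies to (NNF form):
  False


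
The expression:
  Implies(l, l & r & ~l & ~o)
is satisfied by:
  {l: False}


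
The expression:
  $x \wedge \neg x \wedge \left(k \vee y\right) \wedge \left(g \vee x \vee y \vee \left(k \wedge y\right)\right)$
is never true.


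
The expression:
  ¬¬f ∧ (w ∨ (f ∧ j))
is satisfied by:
  {f: True, w: True, j: True}
  {f: True, w: True, j: False}
  {f: True, j: True, w: False}
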